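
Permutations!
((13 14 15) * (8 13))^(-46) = (8 14)(13 15)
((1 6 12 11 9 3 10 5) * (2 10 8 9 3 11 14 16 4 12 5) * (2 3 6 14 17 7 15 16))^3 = (1 10 9 5 2 8 6 14 3 11)(4 7)(12 15)(16 17)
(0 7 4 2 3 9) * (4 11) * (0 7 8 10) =[8, 1, 3, 9, 2, 5, 6, 11, 10, 7, 0, 4] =(0 8 10)(2 3 9 7 11 4)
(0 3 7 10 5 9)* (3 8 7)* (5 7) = (0 8 5 9)(7 10) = [8, 1, 2, 3, 4, 9, 6, 10, 5, 0, 7]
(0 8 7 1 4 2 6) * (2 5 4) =(0 8 7 1 2 6)(4 5) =[8, 2, 6, 3, 5, 4, 0, 1, 7]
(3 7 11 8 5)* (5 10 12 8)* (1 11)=(1 11 5 3 7)(8 10 12)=[0, 11, 2, 7, 4, 3, 6, 1, 10, 9, 12, 5, 8]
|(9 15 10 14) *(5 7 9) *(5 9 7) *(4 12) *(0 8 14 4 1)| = 9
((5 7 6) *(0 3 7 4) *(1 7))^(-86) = ((0 3 1 7 6 5 4))^(-86) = (0 5 7 3 4 6 1)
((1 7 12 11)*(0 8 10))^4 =(12)(0 8 10)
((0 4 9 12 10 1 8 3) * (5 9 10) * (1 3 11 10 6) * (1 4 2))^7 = ((0 2 1 8 11 10 3)(4 6)(5 9 12))^7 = (4 6)(5 9 12)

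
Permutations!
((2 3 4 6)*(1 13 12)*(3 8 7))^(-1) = ((1 13 12)(2 8 7 3 4 6))^(-1) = (1 12 13)(2 6 4 3 7 8)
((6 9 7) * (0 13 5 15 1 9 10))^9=(15)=((0 13 5 15 1 9 7 6 10))^9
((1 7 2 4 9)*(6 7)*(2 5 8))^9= ((1 6 7 5 8 2 4 9))^9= (1 6 7 5 8 2 4 9)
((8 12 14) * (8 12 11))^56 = (14)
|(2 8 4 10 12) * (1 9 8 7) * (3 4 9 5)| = 8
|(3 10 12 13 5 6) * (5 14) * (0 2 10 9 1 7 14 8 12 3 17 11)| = 12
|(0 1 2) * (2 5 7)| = 5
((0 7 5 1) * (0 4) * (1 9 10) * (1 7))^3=(5 7 10 9)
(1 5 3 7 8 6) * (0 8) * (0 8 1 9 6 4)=(0 1 5 3 7 8 4)(6 9)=[1, 5, 2, 7, 0, 3, 9, 8, 4, 6]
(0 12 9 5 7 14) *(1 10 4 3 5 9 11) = (0 12 11 1 10 4 3 5 7 14) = [12, 10, 2, 5, 3, 7, 6, 14, 8, 9, 4, 1, 11, 13, 0]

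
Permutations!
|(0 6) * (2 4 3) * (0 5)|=|(0 6 5)(2 4 3)|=3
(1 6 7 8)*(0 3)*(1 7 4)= [3, 6, 2, 0, 1, 5, 4, 8, 7]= (0 3)(1 6 4)(7 8)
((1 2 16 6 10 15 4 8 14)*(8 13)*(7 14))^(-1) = (1 14 7 8 13 4 15 10 6 16 2)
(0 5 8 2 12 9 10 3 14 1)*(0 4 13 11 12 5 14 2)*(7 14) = [7, 4, 5, 2, 13, 8, 6, 14, 0, 10, 3, 12, 9, 11, 1] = (0 7 14 1 4 13 11 12 9 10 3 2 5 8)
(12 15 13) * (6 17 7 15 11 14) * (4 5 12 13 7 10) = [0, 1, 2, 3, 5, 12, 17, 15, 8, 9, 4, 14, 11, 13, 6, 7, 16, 10] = (4 5 12 11 14 6 17 10)(7 15)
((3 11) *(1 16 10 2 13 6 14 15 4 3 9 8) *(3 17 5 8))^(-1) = (1 8 5 17 4 15 14 6 13 2 10 16)(3 9 11)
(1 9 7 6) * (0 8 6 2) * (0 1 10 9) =(0 8 6 10 9 7 2 1) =[8, 0, 1, 3, 4, 5, 10, 2, 6, 7, 9]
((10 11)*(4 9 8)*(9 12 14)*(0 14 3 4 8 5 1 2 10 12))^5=(0 2 4 1 3 5 12 9 11 14 10)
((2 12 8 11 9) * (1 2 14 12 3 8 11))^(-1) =(1 8 3 2)(9 11 12 14)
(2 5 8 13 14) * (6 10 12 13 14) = (2 5 8 14)(6 10 12 13) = [0, 1, 5, 3, 4, 8, 10, 7, 14, 9, 12, 11, 13, 6, 2]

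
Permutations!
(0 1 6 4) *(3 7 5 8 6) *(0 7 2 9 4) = (0 1 3 2 9 4 7 5 8 6) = [1, 3, 9, 2, 7, 8, 0, 5, 6, 4]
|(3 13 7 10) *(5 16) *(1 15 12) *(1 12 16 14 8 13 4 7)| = 28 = |(1 15 16 5 14 8 13)(3 4 7 10)|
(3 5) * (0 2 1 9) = (0 2 1 9)(3 5) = [2, 9, 1, 5, 4, 3, 6, 7, 8, 0]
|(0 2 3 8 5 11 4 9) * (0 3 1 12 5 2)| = 9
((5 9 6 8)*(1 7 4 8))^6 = (1 6 9 5 8 4 7)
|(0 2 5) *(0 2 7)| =2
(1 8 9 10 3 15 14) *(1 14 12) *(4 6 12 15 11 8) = [0, 4, 2, 11, 6, 5, 12, 7, 9, 10, 3, 8, 1, 13, 14, 15] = (15)(1 4 6 12)(3 11 8 9 10)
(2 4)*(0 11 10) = (0 11 10)(2 4) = [11, 1, 4, 3, 2, 5, 6, 7, 8, 9, 0, 10]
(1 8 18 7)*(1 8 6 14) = (1 6 14)(7 8 18) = [0, 6, 2, 3, 4, 5, 14, 8, 18, 9, 10, 11, 12, 13, 1, 15, 16, 17, 7]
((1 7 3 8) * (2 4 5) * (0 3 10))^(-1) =(0 10 7 1 8 3)(2 5 4)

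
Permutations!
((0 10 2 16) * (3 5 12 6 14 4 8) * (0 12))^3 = (0 16 14 3 10 12 4 5 2 6 8) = ((0 10 2 16 12 6 14 4 8 3 5))^3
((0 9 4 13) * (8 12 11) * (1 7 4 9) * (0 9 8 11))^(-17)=(0 12 8 9 13 4 7 1)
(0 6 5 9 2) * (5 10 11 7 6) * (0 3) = [5, 1, 3, 0, 4, 9, 10, 6, 8, 2, 11, 7] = (0 5 9 2 3)(6 10 11 7)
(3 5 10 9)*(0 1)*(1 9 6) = (0 9 3 5 10 6 1) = [9, 0, 2, 5, 4, 10, 1, 7, 8, 3, 6]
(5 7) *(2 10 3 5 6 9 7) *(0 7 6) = [7, 1, 10, 5, 4, 2, 9, 0, 8, 6, 3] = (0 7)(2 10 3 5)(6 9)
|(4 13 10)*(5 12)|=6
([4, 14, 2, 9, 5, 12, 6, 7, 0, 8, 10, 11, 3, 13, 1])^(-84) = [0, 1, 2, 3, 4, 5, 6, 7, 8, 9, 10, 11, 12, 13, 14]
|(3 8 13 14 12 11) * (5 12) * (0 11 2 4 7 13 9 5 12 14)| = 12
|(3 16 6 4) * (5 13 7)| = |(3 16 6 4)(5 13 7)| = 12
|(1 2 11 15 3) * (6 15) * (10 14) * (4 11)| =|(1 2 4 11 6 15 3)(10 14)| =14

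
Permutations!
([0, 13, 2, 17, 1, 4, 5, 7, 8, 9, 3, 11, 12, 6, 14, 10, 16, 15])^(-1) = [0, 4, 2, 10, 5, 6, 13, 7, 8, 9, 15, 11, 12, 1, 14, 17, 16, 3]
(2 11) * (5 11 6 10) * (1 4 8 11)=(1 4 8 11 2 6 10 5)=[0, 4, 6, 3, 8, 1, 10, 7, 11, 9, 5, 2]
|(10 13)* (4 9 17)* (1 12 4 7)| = 6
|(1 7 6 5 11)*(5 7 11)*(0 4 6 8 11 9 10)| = 9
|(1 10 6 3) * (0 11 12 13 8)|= 20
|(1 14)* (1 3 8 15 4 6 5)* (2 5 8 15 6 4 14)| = |(1 2 5)(3 15 14)(6 8)| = 6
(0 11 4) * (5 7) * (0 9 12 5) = (0 11 4 9 12 5 7) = [11, 1, 2, 3, 9, 7, 6, 0, 8, 12, 10, 4, 5]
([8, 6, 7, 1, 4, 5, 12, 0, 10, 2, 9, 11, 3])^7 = [8, 3, 7, 12, 4, 5, 1, 0, 10, 2, 9, 11, 6]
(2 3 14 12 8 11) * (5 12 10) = (2 3 14 10 5 12 8 11) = [0, 1, 3, 14, 4, 12, 6, 7, 11, 9, 5, 2, 8, 13, 10]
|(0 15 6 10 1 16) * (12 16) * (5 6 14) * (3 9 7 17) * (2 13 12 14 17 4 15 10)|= 30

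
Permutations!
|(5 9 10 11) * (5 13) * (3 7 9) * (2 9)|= |(2 9 10 11 13 5 3 7)|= 8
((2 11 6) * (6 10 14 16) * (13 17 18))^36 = (18)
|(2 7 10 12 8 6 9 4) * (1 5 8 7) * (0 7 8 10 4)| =|(0 7 4 2 1 5 10 12 8 6 9)| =11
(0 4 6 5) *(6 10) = (0 4 10 6 5) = [4, 1, 2, 3, 10, 0, 5, 7, 8, 9, 6]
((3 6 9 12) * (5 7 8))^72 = (12)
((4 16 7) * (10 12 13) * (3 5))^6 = ((3 5)(4 16 7)(10 12 13))^6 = (16)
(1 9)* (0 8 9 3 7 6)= (0 8 9 1 3 7 6)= [8, 3, 2, 7, 4, 5, 0, 6, 9, 1]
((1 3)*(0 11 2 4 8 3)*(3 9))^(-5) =(0 4 3 11 8 1 2 9)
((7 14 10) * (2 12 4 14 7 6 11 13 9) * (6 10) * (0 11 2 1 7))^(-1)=(0 7 1 9 13 11)(2 6 14 4 12)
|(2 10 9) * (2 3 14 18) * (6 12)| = |(2 10 9 3 14 18)(6 12)| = 6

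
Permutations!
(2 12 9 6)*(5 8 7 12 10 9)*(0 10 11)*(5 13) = (0 10 9 6 2 11)(5 8 7 12 13) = [10, 1, 11, 3, 4, 8, 2, 12, 7, 6, 9, 0, 13, 5]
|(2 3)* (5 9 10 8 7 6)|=|(2 3)(5 9 10 8 7 6)|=6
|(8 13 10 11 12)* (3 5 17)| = |(3 5 17)(8 13 10 11 12)| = 15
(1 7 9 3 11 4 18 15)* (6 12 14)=(1 7 9 3 11 4 18 15)(6 12 14)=[0, 7, 2, 11, 18, 5, 12, 9, 8, 3, 10, 4, 14, 13, 6, 1, 16, 17, 15]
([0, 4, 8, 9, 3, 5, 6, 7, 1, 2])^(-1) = (1 8 2 9 3 4)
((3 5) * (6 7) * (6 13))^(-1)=(3 5)(6 13 7)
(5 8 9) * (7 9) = (5 8 7 9) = [0, 1, 2, 3, 4, 8, 6, 9, 7, 5]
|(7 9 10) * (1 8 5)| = 3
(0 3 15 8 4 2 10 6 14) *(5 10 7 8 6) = (0 3 15 6 14)(2 7 8 4)(5 10) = [3, 1, 7, 15, 2, 10, 14, 8, 4, 9, 5, 11, 12, 13, 0, 6]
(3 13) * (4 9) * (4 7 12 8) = [0, 1, 2, 13, 9, 5, 6, 12, 4, 7, 10, 11, 8, 3] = (3 13)(4 9 7 12 8)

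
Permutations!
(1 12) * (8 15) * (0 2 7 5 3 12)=(0 2 7 5 3 12 1)(8 15)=[2, 0, 7, 12, 4, 3, 6, 5, 15, 9, 10, 11, 1, 13, 14, 8]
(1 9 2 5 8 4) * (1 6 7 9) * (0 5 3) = (0 5 8 4 6 7 9 2 3) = [5, 1, 3, 0, 6, 8, 7, 9, 4, 2]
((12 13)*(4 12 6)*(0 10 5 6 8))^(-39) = (0 10 5 6 4 12 13 8)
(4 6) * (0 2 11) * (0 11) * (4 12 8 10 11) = [2, 1, 0, 3, 6, 5, 12, 7, 10, 9, 11, 4, 8] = (0 2)(4 6 12 8 10 11)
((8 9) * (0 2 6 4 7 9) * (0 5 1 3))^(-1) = ((0 2 6 4 7 9 8 5 1 3))^(-1) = (0 3 1 5 8 9 7 4 6 2)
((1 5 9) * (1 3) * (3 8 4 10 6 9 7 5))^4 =(4 8 9 6 10)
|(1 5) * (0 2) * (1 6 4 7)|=10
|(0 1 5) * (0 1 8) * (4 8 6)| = |(0 6 4 8)(1 5)| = 4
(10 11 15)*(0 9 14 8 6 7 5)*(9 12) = [12, 1, 2, 3, 4, 0, 7, 5, 6, 14, 11, 15, 9, 13, 8, 10] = (0 12 9 14 8 6 7 5)(10 11 15)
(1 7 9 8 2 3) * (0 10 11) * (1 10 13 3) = (0 13 3 10 11)(1 7 9 8 2) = [13, 7, 1, 10, 4, 5, 6, 9, 2, 8, 11, 0, 12, 3]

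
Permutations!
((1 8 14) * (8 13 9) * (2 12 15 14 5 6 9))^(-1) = ((1 13 2 12 15 14)(5 6 9 8))^(-1) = (1 14 15 12 2 13)(5 8 9 6)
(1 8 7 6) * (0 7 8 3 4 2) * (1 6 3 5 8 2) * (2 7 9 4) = (0 9 4 1 5 8 7 3 2) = [9, 5, 0, 2, 1, 8, 6, 3, 7, 4]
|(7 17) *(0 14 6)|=|(0 14 6)(7 17)|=6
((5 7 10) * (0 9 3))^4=((0 9 3)(5 7 10))^4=(0 9 3)(5 7 10)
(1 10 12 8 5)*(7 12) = (1 10 7 12 8 5) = [0, 10, 2, 3, 4, 1, 6, 12, 5, 9, 7, 11, 8]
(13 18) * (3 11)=(3 11)(13 18)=[0, 1, 2, 11, 4, 5, 6, 7, 8, 9, 10, 3, 12, 18, 14, 15, 16, 17, 13]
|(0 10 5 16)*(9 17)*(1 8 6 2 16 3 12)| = |(0 10 5 3 12 1 8 6 2 16)(9 17)| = 10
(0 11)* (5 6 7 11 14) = (0 14 5 6 7 11) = [14, 1, 2, 3, 4, 6, 7, 11, 8, 9, 10, 0, 12, 13, 5]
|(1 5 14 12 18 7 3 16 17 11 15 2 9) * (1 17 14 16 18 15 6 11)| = |(1 5 16 14 12 15 2 9 17)(3 18 7)(6 11)| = 18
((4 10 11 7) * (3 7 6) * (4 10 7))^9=(3 10)(4 11)(6 7)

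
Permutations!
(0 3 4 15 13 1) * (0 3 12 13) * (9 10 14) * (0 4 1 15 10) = [12, 3, 2, 1, 10, 5, 6, 7, 8, 0, 14, 11, 13, 15, 9, 4] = (0 12 13 15 4 10 14 9)(1 3)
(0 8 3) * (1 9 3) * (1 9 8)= [1, 8, 2, 0, 4, 5, 6, 7, 9, 3]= (0 1 8 9 3)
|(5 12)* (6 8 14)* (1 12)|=3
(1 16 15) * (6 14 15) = (1 16 6 14 15) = [0, 16, 2, 3, 4, 5, 14, 7, 8, 9, 10, 11, 12, 13, 15, 1, 6]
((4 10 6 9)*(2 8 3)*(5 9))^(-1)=((2 8 3)(4 10 6 5 9))^(-1)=(2 3 8)(4 9 5 6 10)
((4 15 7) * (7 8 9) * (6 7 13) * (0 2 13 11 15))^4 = (15)(0 7 13)(2 4 6)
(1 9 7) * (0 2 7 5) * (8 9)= (0 2 7 1 8 9 5)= [2, 8, 7, 3, 4, 0, 6, 1, 9, 5]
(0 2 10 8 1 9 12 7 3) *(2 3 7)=(0 3)(1 9 12 2 10 8)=[3, 9, 10, 0, 4, 5, 6, 7, 1, 12, 8, 11, 2]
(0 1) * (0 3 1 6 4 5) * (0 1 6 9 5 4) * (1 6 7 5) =(0 9 1 3 7 5 6) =[9, 3, 2, 7, 4, 6, 0, 5, 8, 1]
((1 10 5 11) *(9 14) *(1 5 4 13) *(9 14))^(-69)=((14)(1 10 4 13)(5 11))^(-69)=(14)(1 13 4 10)(5 11)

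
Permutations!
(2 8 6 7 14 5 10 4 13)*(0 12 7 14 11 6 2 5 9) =(0 12 7 11 6 14 9)(2 8)(4 13 5 10) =[12, 1, 8, 3, 13, 10, 14, 11, 2, 0, 4, 6, 7, 5, 9]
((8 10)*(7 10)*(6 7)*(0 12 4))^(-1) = ((0 12 4)(6 7 10 8))^(-1) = (0 4 12)(6 8 10 7)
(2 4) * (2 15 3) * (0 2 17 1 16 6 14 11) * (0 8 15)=(0 2 4)(1 16 6 14 11 8 15 3 17)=[2, 16, 4, 17, 0, 5, 14, 7, 15, 9, 10, 8, 12, 13, 11, 3, 6, 1]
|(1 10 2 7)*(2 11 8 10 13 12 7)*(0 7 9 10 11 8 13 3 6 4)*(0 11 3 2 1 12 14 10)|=|(0 7 12 9)(1 2)(3 6 4 11 13 14 10 8)|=8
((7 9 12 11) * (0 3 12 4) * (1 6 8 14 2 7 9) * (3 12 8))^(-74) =(0 12 11 9 4)(1 8 7 3 2 6 14)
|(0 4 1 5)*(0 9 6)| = |(0 4 1 5 9 6)| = 6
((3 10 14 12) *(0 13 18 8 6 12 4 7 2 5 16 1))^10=(0 7 12)(1 4 6)(2 3 13)(5 10 18)(8 16 14)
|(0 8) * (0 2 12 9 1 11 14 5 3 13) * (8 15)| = |(0 15 8 2 12 9 1 11 14 5 3 13)| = 12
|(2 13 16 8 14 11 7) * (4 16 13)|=|(2 4 16 8 14 11 7)|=7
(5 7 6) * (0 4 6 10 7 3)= (0 4 6 5 3)(7 10)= [4, 1, 2, 0, 6, 3, 5, 10, 8, 9, 7]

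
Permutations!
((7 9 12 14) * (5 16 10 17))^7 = (5 17 10 16)(7 14 12 9)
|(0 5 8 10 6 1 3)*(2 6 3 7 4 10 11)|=11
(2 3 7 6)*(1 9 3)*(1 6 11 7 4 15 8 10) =(1 9 3 4 15 8 10)(2 6)(7 11) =[0, 9, 6, 4, 15, 5, 2, 11, 10, 3, 1, 7, 12, 13, 14, 8]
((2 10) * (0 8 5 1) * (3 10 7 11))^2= (0 5)(1 8)(2 11 10 7 3)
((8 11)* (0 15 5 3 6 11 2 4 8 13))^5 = (0 11 3 15 13 6 5)(2 8 4)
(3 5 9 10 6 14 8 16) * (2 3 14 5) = (2 3)(5 9 10 6)(8 16 14) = [0, 1, 3, 2, 4, 9, 5, 7, 16, 10, 6, 11, 12, 13, 8, 15, 14]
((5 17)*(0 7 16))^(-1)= (0 16 7)(5 17)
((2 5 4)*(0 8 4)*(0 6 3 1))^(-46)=(0 4 5 3)(1 8 2 6)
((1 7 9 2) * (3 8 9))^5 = (1 2 9 8 3 7)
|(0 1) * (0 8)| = |(0 1 8)| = 3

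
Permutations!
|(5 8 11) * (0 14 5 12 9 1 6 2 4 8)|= |(0 14 5)(1 6 2 4 8 11 12 9)|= 24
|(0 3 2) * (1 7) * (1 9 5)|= 12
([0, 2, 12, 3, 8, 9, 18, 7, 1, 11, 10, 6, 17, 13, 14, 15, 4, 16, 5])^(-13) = [0, 2, 12, 3, 8, 11, 5, 7, 1, 6, 10, 18, 17, 13, 14, 15, 4, 16, 9]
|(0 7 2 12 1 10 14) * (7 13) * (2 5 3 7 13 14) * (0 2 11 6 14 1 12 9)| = |(0 1 10 11 6 14 2 9)(3 7 5)| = 24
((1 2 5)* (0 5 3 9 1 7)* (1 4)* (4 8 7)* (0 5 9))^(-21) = (0 1 7)(2 5 9)(3 4 8)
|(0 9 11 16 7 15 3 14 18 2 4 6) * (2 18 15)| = |(18)(0 9 11 16 7 2 4 6)(3 14 15)| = 24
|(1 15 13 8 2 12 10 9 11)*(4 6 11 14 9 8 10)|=|(1 15 13 10 8 2 12 4 6 11)(9 14)|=10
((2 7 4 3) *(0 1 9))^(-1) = ((0 1 9)(2 7 4 3))^(-1) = (0 9 1)(2 3 4 7)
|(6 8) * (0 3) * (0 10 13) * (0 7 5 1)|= |(0 3 10 13 7 5 1)(6 8)|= 14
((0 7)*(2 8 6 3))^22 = (2 6)(3 8)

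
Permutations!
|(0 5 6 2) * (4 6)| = |(0 5 4 6 2)| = 5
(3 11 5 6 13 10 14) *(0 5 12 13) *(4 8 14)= (0 5 6)(3 11 12 13 10 4 8 14)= [5, 1, 2, 11, 8, 6, 0, 7, 14, 9, 4, 12, 13, 10, 3]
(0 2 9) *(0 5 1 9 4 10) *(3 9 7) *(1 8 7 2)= [1, 2, 4, 9, 10, 8, 6, 3, 7, 5, 0]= (0 1 2 4 10)(3 9 5 8 7)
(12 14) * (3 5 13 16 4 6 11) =(3 5 13 16 4 6 11)(12 14) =[0, 1, 2, 5, 6, 13, 11, 7, 8, 9, 10, 3, 14, 16, 12, 15, 4]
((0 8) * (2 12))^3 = ((0 8)(2 12))^3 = (0 8)(2 12)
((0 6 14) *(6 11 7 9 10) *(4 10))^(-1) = (0 14 6 10 4 9 7 11)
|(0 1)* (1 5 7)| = 4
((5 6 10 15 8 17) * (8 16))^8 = (5 6 10 15 16 8 17) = ((5 6 10 15 16 8 17))^8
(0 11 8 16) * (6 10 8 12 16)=(0 11 12 16)(6 10 8)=[11, 1, 2, 3, 4, 5, 10, 7, 6, 9, 8, 12, 16, 13, 14, 15, 0]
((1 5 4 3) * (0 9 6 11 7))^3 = ((0 9 6 11 7)(1 5 4 3))^3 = (0 11 9 7 6)(1 3 4 5)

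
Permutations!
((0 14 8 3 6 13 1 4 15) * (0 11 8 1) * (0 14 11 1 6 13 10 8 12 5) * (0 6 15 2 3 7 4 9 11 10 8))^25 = (0 10)(1 13 4 6 11 15 3 7 5 9 14 2 8 12)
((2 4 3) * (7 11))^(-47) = ((2 4 3)(7 11))^(-47) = (2 4 3)(7 11)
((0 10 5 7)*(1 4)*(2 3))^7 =((0 10 5 7)(1 4)(2 3))^7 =(0 7 5 10)(1 4)(2 3)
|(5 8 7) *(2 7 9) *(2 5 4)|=3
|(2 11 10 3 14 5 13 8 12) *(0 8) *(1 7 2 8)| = 10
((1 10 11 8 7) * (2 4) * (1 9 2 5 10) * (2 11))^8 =(11)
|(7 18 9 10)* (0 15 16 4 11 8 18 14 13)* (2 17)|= 12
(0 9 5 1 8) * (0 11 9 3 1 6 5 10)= (0 3 1 8 11 9 10)(5 6)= [3, 8, 2, 1, 4, 6, 5, 7, 11, 10, 0, 9]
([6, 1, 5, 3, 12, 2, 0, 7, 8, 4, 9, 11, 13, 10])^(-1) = (0 6)(2 5)(4 9 10 13 12)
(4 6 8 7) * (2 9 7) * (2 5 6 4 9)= (5 6 8)(7 9)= [0, 1, 2, 3, 4, 6, 8, 9, 5, 7]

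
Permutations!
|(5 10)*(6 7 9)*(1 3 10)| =|(1 3 10 5)(6 7 9)| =12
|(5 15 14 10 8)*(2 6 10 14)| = 6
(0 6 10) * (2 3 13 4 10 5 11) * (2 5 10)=(0 6 10)(2 3 13 4)(5 11)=[6, 1, 3, 13, 2, 11, 10, 7, 8, 9, 0, 5, 12, 4]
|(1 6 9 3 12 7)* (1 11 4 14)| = 9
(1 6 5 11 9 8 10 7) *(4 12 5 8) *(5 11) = (1 6 8 10 7)(4 12 11 9) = [0, 6, 2, 3, 12, 5, 8, 1, 10, 4, 7, 9, 11]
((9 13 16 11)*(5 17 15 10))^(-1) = (5 10 15 17)(9 11 16 13)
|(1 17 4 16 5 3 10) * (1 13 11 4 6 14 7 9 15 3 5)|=|(1 17 6 14 7 9 15 3 10 13 11 4 16)|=13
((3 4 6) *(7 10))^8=(10)(3 6 4)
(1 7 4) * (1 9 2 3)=(1 7 4 9 2 3)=[0, 7, 3, 1, 9, 5, 6, 4, 8, 2]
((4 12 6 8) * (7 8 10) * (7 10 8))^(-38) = ((4 12 6 8))^(-38) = (4 6)(8 12)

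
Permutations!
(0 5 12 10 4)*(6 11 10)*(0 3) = (0 5 12 6 11 10 4 3) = [5, 1, 2, 0, 3, 12, 11, 7, 8, 9, 4, 10, 6]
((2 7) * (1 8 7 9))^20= ((1 8 7 2 9))^20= (9)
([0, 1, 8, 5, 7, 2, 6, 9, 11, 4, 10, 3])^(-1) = (2 5 3 11 8)(4 9 7)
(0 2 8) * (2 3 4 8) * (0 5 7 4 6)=(0 3 6)(4 8 5 7)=[3, 1, 2, 6, 8, 7, 0, 4, 5]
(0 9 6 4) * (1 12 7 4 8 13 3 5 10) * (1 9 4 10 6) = (0 4)(1 12 7 10 9)(3 5 6 8 13) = [4, 12, 2, 5, 0, 6, 8, 10, 13, 1, 9, 11, 7, 3]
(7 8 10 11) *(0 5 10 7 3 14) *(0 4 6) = (0 5 10 11 3 14 4 6)(7 8) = [5, 1, 2, 14, 6, 10, 0, 8, 7, 9, 11, 3, 12, 13, 4]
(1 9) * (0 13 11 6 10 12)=[13, 9, 2, 3, 4, 5, 10, 7, 8, 1, 12, 6, 0, 11]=(0 13 11 6 10 12)(1 9)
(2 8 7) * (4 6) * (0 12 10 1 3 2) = (0 12 10 1 3 2 8 7)(4 6) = [12, 3, 8, 2, 6, 5, 4, 0, 7, 9, 1, 11, 10]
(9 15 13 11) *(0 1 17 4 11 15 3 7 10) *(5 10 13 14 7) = (0 1 17 4 11 9 3 5 10)(7 13 15 14) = [1, 17, 2, 5, 11, 10, 6, 13, 8, 3, 0, 9, 12, 15, 7, 14, 16, 4]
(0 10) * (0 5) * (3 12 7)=(0 10 5)(3 12 7)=[10, 1, 2, 12, 4, 0, 6, 3, 8, 9, 5, 11, 7]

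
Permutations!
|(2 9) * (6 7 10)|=6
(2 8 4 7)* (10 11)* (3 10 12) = [0, 1, 8, 10, 7, 5, 6, 2, 4, 9, 11, 12, 3] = (2 8 4 7)(3 10 11 12)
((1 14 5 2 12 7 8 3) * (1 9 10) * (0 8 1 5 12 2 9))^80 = ((0 8 3)(1 14 12 7)(5 9 10))^80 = (14)(0 3 8)(5 10 9)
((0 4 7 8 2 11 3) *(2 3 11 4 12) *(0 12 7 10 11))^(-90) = ((0 7 8 3 12 2 4 10 11))^(-90) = (12)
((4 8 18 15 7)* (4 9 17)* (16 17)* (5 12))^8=(18)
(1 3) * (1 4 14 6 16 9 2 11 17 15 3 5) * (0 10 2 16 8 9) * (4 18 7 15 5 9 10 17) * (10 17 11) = (0 11 4 14 6 8 17 5 1 9 16)(2 10)(3 18 7 15) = [11, 9, 10, 18, 14, 1, 8, 15, 17, 16, 2, 4, 12, 13, 6, 3, 0, 5, 7]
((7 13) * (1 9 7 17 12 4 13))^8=((1 9 7)(4 13 17 12))^8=(17)(1 7 9)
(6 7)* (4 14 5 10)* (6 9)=[0, 1, 2, 3, 14, 10, 7, 9, 8, 6, 4, 11, 12, 13, 5]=(4 14 5 10)(6 7 9)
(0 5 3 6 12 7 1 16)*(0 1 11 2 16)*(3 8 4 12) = (0 5 8 4 12 7 11 2 16 1)(3 6) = [5, 0, 16, 6, 12, 8, 3, 11, 4, 9, 10, 2, 7, 13, 14, 15, 1]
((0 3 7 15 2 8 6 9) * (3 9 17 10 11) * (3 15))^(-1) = (0 9)(2 15 11 10 17 6 8)(3 7)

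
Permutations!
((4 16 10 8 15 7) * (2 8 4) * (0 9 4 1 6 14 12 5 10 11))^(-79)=(0 9 4 16 11)(1 10 5 12 14 6)(2 8 15 7)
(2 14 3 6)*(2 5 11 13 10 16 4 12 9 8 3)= (2 14)(3 6 5 11 13 10 16 4 12 9 8)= [0, 1, 14, 6, 12, 11, 5, 7, 3, 8, 16, 13, 9, 10, 2, 15, 4]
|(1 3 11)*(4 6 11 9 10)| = 7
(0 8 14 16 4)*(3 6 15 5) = (0 8 14 16 4)(3 6 15 5) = [8, 1, 2, 6, 0, 3, 15, 7, 14, 9, 10, 11, 12, 13, 16, 5, 4]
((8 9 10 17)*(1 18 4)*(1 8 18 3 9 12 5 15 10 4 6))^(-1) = (1 6 18 17 10 15 5 12 8 4 9 3)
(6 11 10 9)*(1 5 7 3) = [0, 5, 2, 1, 4, 7, 11, 3, 8, 6, 9, 10] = (1 5 7 3)(6 11 10 9)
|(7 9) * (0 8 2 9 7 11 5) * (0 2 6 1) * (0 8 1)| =|(0 1 8 6)(2 9 11 5)| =4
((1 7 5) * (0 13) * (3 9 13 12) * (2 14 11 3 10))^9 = (14)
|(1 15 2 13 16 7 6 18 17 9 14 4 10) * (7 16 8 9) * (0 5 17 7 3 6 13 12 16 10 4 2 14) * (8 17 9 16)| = 24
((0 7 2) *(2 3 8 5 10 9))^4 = (0 5)(2 8)(3 9)(7 10)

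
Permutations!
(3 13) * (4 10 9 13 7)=(3 7 4 10 9 13)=[0, 1, 2, 7, 10, 5, 6, 4, 8, 13, 9, 11, 12, 3]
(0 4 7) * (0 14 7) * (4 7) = (0 7 14 4) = [7, 1, 2, 3, 0, 5, 6, 14, 8, 9, 10, 11, 12, 13, 4]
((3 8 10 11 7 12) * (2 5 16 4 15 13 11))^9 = (2 3 11 4)(5 8 7 15)(10 12 13 16)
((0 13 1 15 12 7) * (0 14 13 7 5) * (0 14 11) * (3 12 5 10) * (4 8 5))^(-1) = ((0 7 11)(1 15 4 8 5 14 13)(3 12 10))^(-1) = (0 11 7)(1 13 14 5 8 4 15)(3 10 12)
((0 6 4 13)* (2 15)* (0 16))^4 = ((0 6 4 13 16)(2 15))^4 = (0 16 13 4 6)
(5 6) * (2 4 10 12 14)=(2 4 10 12 14)(5 6)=[0, 1, 4, 3, 10, 6, 5, 7, 8, 9, 12, 11, 14, 13, 2]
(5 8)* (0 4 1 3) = [4, 3, 2, 0, 1, 8, 6, 7, 5] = (0 4 1 3)(5 8)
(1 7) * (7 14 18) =(1 14 18 7) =[0, 14, 2, 3, 4, 5, 6, 1, 8, 9, 10, 11, 12, 13, 18, 15, 16, 17, 7]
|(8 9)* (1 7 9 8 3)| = |(1 7 9 3)| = 4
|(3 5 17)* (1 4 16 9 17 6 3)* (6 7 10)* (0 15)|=|(0 15)(1 4 16 9 17)(3 5 7 10 6)|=10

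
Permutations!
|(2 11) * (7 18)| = |(2 11)(7 18)| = 2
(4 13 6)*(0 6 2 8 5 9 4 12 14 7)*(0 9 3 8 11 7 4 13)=[6, 1, 11, 8, 0, 3, 12, 9, 5, 13, 10, 7, 14, 2, 4]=(0 6 12 14 4)(2 11 7 9 13)(3 8 5)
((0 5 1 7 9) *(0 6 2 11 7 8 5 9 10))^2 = ((0 9 6 2 11 7 10)(1 8 5))^2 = (0 6 11 10 9 2 7)(1 5 8)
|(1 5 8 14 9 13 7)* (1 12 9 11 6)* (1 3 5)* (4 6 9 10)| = |(3 5 8 14 11 9 13 7 12 10 4 6)| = 12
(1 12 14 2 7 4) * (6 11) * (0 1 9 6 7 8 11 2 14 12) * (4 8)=(14)(0 1)(2 4 9 6)(7 8 11)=[1, 0, 4, 3, 9, 5, 2, 8, 11, 6, 10, 7, 12, 13, 14]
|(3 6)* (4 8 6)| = |(3 4 8 6)| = 4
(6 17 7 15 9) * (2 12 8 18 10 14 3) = (2 12 8 18 10 14 3)(6 17 7 15 9) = [0, 1, 12, 2, 4, 5, 17, 15, 18, 6, 14, 11, 8, 13, 3, 9, 16, 7, 10]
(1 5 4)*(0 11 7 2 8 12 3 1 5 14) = (0 11 7 2 8 12 3 1 14)(4 5) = [11, 14, 8, 1, 5, 4, 6, 2, 12, 9, 10, 7, 3, 13, 0]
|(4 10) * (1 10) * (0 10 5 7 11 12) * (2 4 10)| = 8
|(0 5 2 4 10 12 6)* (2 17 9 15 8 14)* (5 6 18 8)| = 28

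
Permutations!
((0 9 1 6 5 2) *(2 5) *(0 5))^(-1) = (0 5 2 6 1 9)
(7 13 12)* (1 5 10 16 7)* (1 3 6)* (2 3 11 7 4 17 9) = (1 5 10 16 4 17 9 2 3 6)(7 13 12 11) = [0, 5, 3, 6, 17, 10, 1, 13, 8, 2, 16, 7, 11, 12, 14, 15, 4, 9]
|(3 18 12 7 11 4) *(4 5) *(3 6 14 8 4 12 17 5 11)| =12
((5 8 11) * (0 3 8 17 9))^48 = (0 9 17 5 11 8 3)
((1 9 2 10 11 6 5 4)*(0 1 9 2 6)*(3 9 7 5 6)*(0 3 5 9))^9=((0 1 2 10 11 3)(4 7 9 5))^9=(0 10)(1 11)(2 3)(4 7 9 5)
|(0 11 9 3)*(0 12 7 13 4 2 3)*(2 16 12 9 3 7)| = 12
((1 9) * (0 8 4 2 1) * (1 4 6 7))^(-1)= (0 9 1 7 6 8)(2 4)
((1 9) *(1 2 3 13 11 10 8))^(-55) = (1 9 2 3 13 11 10 8)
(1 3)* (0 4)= [4, 3, 2, 1, 0]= (0 4)(1 3)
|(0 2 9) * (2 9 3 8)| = 6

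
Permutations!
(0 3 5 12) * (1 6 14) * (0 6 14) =(0 3 5 12 6)(1 14) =[3, 14, 2, 5, 4, 12, 0, 7, 8, 9, 10, 11, 6, 13, 1]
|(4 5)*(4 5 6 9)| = |(4 6 9)| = 3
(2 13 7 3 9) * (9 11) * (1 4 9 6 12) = (1 4 9 2 13 7 3 11 6 12) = [0, 4, 13, 11, 9, 5, 12, 3, 8, 2, 10, 6, 1, 7]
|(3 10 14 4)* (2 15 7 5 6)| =20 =|(2 15 7 5 6)(3 10 14 4)|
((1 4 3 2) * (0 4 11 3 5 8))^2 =(0 5)(1 3)(2 11)(4 8)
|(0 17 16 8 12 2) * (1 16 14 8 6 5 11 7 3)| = 42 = |(0 17 14 8 12 2)(1 16 6 5 11 7 3)|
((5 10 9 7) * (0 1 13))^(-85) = (0 13 1)(5 7 9 10)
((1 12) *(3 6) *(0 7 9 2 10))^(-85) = ((0 7 9 2 10)(1 12)(3 6))^(-85) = (1 12)(3 6)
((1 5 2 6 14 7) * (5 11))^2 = (1 5 6 7 11 2 14)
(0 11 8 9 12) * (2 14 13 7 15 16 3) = (0 11 8 9 12)(2 14 13 7 15 16 3) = [11, 1, 14, 2, 4, 5, 6, 15, 9, 12, 10, 8, 0, 7, 13, 16, 3]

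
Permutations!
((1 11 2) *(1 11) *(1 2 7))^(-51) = (1 2 11 7)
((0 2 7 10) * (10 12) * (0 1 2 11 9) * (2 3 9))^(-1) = ((0 11 2 7 12 10 1 3 9))^(-1) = (0 9 3 1 10 12 7 2 11)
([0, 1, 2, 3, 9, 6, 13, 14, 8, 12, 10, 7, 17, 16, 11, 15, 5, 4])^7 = [0, 1, 2, 3, 17, 16, 5, 14, 8, 4, 10, 7, 9, 6, 11, 15, 13, 12]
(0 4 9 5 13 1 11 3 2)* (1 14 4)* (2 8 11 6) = (0 1 6 2)(3 8 11)(4 9 5 13 14) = [1, 6, 0, 8, 9, 13, 2, 7, 11, 5, 10, 3, 12, 14, 4]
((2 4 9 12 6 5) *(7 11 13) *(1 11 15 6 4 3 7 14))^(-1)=((1 11 13 14)(2 3 7 15 6 5)(4 9 12))^(-1)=(1 14 13 11)(2 5 6 15 7 3)(4 12 9)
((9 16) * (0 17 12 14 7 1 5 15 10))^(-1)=((0 17 12 14 7 1 5 15 10)(9 16))^(-1)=(0 10 15 5 1 7 14 12 17)(9 16)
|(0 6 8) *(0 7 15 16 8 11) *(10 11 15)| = 8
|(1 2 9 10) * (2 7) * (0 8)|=|(0 8)(1 7 2 9 10)|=10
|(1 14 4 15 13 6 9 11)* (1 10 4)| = 14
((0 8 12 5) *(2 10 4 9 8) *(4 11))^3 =((0 2 10 11 4 9 8 12 5))^3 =(0 11 8)(2 4 12)(5 10 9)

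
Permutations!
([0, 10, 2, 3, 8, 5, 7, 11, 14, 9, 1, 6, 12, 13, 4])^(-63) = [0, 10, 2, 3, 4, 5, 6, 7, 8, 9, 1, 11, 12, 13, 14]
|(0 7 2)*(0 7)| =|(2 7)| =2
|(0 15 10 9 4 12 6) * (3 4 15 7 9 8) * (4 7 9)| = |(0 9 15 10 8 3 7 4 12 6)| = 10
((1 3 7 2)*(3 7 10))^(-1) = (1 2 7)(3 10)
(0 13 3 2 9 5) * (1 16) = (0 13 3 2 9 5)(1 16) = [13, 16, 9, 2, 4, 0, 6, 7, 8, 5, 10, 11, 12, 3, 14, 15, 1]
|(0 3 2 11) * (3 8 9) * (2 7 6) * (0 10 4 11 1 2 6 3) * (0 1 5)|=|(0 8 9 1 2 5)(3 7)(4 11 10)|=6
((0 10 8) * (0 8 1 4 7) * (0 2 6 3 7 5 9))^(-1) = (0 9 5 4 1 10)(2 7 3 6)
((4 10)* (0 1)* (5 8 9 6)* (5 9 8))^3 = ((0 1)(4 10)(6 9))^3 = (0 1)(4 10)(6 9)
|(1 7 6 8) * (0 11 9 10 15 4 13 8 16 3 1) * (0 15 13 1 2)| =|(0 11 9 10 13 8 15 4 1 7 6 16 3 2)| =14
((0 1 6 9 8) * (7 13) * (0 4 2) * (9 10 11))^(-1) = ((0 1 6 10 11 9 8 4 2)(7 13))^(-1) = (0 2 4 8 9 11 10 6 1)(7 13)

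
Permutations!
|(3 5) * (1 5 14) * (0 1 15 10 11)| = 8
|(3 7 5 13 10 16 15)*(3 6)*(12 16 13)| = |(3 7 5 12 16 15 6)(10 13)| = 14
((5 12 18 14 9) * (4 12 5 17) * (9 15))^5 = (4 9 14 12 17 15 18)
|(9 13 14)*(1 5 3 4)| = 12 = |(1 5 3 4)(9 13 14)|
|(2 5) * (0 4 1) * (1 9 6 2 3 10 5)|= 6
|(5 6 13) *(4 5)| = |(4 5 6 13)| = 4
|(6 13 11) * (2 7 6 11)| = 4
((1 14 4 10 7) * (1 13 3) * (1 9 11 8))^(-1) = (1 8 11 9 3 13 7 10 4 14)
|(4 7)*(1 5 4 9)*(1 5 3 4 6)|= 7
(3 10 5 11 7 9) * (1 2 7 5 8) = (1 2 7 9 3 10 8)(5 11) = [0, 2, 7, 10, 4, 11, 6, 9, 1, 3, 8, 5]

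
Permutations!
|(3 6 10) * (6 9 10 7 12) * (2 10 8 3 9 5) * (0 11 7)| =30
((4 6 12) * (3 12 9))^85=(12)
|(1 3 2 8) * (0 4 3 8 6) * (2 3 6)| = 6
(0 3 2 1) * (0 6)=(0 3 2 1 6)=[3, 6, 1, 2, 4, 5, 0]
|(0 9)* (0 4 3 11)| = 5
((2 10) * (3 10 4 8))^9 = ((2 4 8 3 10))^9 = (2 10 3 8 4)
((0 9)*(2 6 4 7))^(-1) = (0 9)(2 7 4 6)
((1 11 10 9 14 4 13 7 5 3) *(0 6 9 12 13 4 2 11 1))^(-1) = (0 3 5 7 13 12 10 11 2 14 9 6)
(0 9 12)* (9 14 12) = (0 14 12) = [14, 1, 2, 3, 4, 5, 6, 7, 8, 9, 10, 11, 0, 13, 12]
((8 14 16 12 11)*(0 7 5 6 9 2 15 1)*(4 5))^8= (0 1 15 2 9 6 5 4 7)(8 12 14 11 16)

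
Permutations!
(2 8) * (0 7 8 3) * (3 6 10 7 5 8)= (0 5 8 2 6 10 7 3)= [5, 1, 6, 0, 4, 8, 10, 3, 2, 9, 7]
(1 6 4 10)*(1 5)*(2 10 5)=(1 6 4 5)(2 10)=[0, 6, 10, 3, 5, 1, 4, 7, 8, 9, 2]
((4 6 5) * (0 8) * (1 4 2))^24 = (8)(1 2 5 6 4)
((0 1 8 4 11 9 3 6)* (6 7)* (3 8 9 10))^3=(0 8 10 6 9 11 7 1 4 3)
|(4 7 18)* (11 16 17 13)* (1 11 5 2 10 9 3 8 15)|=12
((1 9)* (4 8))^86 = ((1 9)(4 8))^86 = (9)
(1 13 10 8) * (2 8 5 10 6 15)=(1 13 6 15 2 8)(5 10)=[0, 13, 8, 3, 4, 10, 15, 7, 1, 9, 5, 11, 12, 6, 14, 2]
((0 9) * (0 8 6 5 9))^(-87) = (5 9 8 6)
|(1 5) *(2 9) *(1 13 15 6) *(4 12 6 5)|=|(1 4 12 6)(2 9)(5 13 15)|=12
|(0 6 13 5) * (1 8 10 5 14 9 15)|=10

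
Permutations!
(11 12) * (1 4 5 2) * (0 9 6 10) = [9, 4, 1, 3, 5, 2, 10, 7, 8, 6, 0, 12, 11] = (0 9 6 10)(1 4 5 2)(11 12)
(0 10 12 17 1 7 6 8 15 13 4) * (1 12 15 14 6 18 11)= (0 10 15 13 4)(1 7 18 11)(6 8 14)(12 17)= [10, 7, 2, 3, 0, 5, 8, 18, 14, 9, 15, 1, 17, 4, 6, 13, 16, 12, 11]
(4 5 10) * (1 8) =(1 8)(4 5 10) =[0, 8, 2, 3, 5, 10, 6, 7, 1, 9, 4]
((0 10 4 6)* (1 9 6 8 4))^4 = (0 6 9 1 10)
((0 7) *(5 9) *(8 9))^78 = ((0 7)(5 8 9))^78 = (9)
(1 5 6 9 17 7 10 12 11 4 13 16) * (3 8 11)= (1 5 6 9 17 7 10 12 3 8 11 4 13 16)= [0, 5, 2, 8, 13, 6, 9, 10, 11, 17, 12, 4, 3, 16, 14, 15, 1, 7]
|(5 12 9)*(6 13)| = 6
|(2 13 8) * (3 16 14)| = 3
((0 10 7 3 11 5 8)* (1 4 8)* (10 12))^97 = ((0 12 10 7 3 11 5 1 4 8))^97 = (0 1 3 12 4 11 10 8 5 7)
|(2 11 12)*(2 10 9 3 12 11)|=4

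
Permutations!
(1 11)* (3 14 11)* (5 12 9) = (1 3 14 11)(5 12 9) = [0, 3, 2, 14, 4, 12, 6, 7, 8, 5, 10, 1, 9, 13, 11]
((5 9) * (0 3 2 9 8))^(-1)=((0 3 2 9 5 8))^(-1)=(0 8 5 9 2 3)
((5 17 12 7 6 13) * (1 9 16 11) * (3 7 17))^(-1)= ((1 9 16 11)(3 7 6 13 5)(12 17))^(-1)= (1 11 16 9)(3 5 13 6 7)(12 17)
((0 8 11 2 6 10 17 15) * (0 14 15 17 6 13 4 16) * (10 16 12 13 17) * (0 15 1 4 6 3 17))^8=((0 8 11 2)(1 4 12 13 6 16 15 14)(3 17 10))^8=(3 10 17)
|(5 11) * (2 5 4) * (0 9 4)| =6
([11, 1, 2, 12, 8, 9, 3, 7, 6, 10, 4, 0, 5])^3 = (0 11)(3 9 8 12 10 6 5 4)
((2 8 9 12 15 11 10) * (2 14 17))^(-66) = ((2 8 9 12 15 11 10 14 17))^(-66) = (2 10 12)(8 14 15)(9 17 11)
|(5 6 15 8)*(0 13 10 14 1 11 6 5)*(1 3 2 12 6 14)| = |(0 13 10 1 11 14 3 2 12 6 15 8)| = 12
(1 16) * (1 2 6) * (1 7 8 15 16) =(2 6 7 8 15 16) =[0, 1, 6, 3, 4, 5, 7, 8, 15, 9, 10, 11, 12, 13, 14, 16, 2]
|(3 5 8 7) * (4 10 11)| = 12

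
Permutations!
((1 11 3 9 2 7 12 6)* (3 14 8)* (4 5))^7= ((1 11 14 8 3 9 2 7 12 6)(4 5))^7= (1 7 3 11 12 9 14 6 2 8)(4 5)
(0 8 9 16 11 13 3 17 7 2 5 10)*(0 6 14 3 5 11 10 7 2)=(0 8 9 16 10 6 14 3 17 2 11 13 5 7)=[8, 1, 11, 17, 4, 7, 14, 0, 9, 16, 6, 13, 12, 5, 3, 15, 10, 2]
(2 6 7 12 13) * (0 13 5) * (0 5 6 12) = (0 13 2 12 6 7) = [13, 1, 12, 3, 4, 5, 7, 0, 8, 9, 10, 11, 6, 2]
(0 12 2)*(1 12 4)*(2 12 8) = [4, 8, 0, 3, 1, 5, 6, 7, 2, 9, 10, 11, 12] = (12)(0 4 1 8 2)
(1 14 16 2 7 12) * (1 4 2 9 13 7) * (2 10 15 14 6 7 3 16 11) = (1 6 7 12 4 10 15 14 11 2)(3 16 9 13) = [0, 6, 1, 16, 10, 5, 7, 12, 8, 13, 15, 2, 4, 3, 11, 14, 9]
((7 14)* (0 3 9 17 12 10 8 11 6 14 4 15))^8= ((0 3 9 17 12 10 8 11 6 14 7 4 15))^8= (0 6 17 4 8 3 14 12 15 11 9 7 10)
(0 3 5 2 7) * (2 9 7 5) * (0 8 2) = [3, 1, 5, 0, 4, 9, 6, 8, 2, 7] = (0 3)(2 5 9 7 8)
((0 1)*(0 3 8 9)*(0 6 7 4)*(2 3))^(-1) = (0 4 7 6 9 8 3 2 1)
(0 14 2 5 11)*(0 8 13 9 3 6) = (0 14 2 5 11 8 13 9 3 6) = [14, 1, 5, 6, 4, 11, 0, 7, 13, 3, 10, 8, 12, 9, 2]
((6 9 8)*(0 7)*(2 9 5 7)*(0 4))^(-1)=(0 4 7 5 6 8 9 2)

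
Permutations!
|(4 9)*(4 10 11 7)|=|(4 9 10 11 7)|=5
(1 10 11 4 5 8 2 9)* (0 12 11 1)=[12, 10, 9, 3, 5, 8, 6, 7, 2, 0, 1, 4, 11]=(0 12 11 4 5 8 2 9)(1 10)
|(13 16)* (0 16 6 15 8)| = 6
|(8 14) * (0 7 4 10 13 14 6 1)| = |(0 7 4 10 13 14 8 6 1)| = 9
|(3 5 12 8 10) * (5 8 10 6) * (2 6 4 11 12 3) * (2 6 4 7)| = |(2 4 11 12 10 6 5 3 8 7)| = 10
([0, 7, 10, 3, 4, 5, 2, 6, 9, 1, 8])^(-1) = [0, 9, 6, 3, 4, 5, 7, 1, 10, 8, 2]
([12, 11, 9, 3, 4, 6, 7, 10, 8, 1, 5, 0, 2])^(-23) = (0 12 2 9 1 11)(5 6 7 10)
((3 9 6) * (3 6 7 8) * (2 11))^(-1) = (2 11)(3 8 7 9)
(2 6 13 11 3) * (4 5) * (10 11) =(2 6 13 10 11 3)(4 5) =[0, 1, 6, 2, 5, 4, 13, 7, 8, 9, 11, 3, 12, 10]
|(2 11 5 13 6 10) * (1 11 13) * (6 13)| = 3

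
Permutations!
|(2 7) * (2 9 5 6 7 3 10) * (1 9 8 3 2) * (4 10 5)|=20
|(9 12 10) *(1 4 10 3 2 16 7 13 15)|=11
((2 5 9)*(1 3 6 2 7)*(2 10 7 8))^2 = ((1 3 6 10 7)(2 5 9 8))^2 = (1 6 7 3 10)(2 9)(5 8)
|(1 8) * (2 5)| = |(1 8)(2 5)| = 2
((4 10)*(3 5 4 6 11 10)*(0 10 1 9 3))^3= ((0 10 6 11 1 9 3 5 4))^3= (0 11 3)(1 5 10)(4 6 9)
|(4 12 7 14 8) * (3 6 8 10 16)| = 9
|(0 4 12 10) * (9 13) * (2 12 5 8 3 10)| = 6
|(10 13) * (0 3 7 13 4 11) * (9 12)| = |(0 3 7 13 10 4 11)(9 12)| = 14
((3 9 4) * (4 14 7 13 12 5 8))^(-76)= (3 12 9 5 14 8 7 4 13)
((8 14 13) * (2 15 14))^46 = ((2 15 14 13 8))^46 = (2 15 14 13 8)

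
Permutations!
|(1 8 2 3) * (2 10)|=5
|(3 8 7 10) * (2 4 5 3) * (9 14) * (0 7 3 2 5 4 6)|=|(0 7 10 5 2 6)(3 8)(9 14)|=6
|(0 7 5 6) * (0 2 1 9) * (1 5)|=12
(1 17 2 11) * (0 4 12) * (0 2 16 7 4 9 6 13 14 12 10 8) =(0 9 6 13 14 12 2 11 1 17 16 7 4 10 8) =[9, 17, 11, 3, 10, 5, 13, 4, 0, 6, 8, 1, 2, 14, 12, 15, 7, 16]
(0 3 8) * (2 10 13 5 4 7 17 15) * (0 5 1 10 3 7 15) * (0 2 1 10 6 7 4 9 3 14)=(0 4 15 1 6 7 17 2 14)(3 8 5 9)(10 13)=[4, 6, 14, 8, 15, 9, 7, 17, 5, 3, 13, 11, 12, 10, 0, 1, 16, 2]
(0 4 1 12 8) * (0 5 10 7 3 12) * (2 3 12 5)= (0 4 1)(2 3 5 10 7 12 8)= [4, 0, 3, 5, 1, 10, 6, 12, 2, 9, 7, 11, 8]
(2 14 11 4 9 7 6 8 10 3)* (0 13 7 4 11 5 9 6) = (0 13 7)(2 14 5 9 4 6 8 10 3) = [13, 1, 14, 2, 6, 9, 8, 0, 10, 4, 3, 11, 12, 7, 5]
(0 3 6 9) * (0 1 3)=(1 3 6 9)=[0, 3, 2, 6, 4, 5, 9, 7, 8, 1]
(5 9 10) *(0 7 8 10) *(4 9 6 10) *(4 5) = (0 7 8 5 6 10 4 9) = [7, 1, 2, 3, 9, 6, 10, 8, 5, 0, 4]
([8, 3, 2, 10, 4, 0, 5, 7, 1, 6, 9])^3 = (0 3 6 8 10 5 1 9)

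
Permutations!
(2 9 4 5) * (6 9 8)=[0, 1, 8, 3, 5, 2, 9, 7, 6, 4]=(2 8 6 9 4 5)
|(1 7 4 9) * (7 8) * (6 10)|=|(1 8 7 4 9)(6 10)|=10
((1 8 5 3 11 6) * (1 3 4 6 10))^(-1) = (1 10 11 3 6 4 5 8)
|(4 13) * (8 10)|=2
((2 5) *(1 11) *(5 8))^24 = (11)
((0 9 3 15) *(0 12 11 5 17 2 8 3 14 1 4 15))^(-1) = ((0 9 14 1 4 15 12 11 5 17 2 8 3))^(-1) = (0 3 8 2 17 5 11 12 15 4 1 14 9)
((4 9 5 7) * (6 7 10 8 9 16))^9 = (4 16 6 7)(5 10 8 9)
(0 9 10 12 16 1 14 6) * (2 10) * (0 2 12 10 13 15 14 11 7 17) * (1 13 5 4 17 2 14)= (0 9 12 16 13 15 1 11 7 2 5 4 17)(6 14)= [9, 11, 5, 3, 17, 4, 14, 2, 8, 12, 10, 7, 16, 15, 6, 1, 13, 0]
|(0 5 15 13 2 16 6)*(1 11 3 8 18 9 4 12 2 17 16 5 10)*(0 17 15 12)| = 18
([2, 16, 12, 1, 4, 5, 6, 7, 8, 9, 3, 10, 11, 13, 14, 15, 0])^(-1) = [16, 3, 0, 10, 4, 5, 6, 7, 8, 9, 11, 12, 2, 13, 14, 15, 1]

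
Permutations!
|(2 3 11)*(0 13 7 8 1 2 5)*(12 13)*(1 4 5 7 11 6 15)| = 40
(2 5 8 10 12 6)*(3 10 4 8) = (2 5 3 10 12 6)(4 8) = [0, 1, 5, 10, 8, 3, 2, 7, 4, 9, 12, 11, 6]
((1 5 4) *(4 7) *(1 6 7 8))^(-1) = ((1 5 8)(4 6 7))^(-1) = (1 8 5)(4 7 6)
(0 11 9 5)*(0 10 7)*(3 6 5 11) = [3, 1, 2, 6, 4, 10, 5, 0, 8, 11, 7, 9] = (0 3 6 5 10 7)(9 11)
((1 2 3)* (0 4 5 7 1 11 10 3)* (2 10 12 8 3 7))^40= (12)(1 10 7)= ((0 4 5 2)(1 10 7)(3 11 12 8))^40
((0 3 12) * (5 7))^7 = ((0 3 12)(5 7))^7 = (0 3 12)(5 7)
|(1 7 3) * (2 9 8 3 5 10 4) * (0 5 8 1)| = 10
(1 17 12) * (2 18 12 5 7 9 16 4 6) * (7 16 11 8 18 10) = [0, 17, 10, 3, 6, 16, 2, 9, 18, 11, 7, 8, 1, 13, 14, 15, 4, 5, 12] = (1 17 5 16 4 6 2 10 7 9 11 8 18 12)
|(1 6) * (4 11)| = |(1 6)(4 11)| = 2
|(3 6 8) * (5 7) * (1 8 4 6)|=|(1 8 3)(4 6)(5 7)|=6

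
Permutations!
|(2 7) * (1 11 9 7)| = 5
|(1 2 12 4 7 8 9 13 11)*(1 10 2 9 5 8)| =18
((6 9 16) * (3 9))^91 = (3 6 16 9)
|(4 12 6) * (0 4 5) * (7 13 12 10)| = |(0 4 10 7 13 12 6 5)| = 8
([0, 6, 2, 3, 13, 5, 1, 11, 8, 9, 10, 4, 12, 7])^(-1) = [0, 6, 2, 3, 11, 5, 1, 13, 8, 9, 10, 7, 12, 4]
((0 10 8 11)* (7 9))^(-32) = ((0 10 8 11)(7 9))^(-32) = (11)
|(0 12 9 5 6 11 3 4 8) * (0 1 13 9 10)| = 9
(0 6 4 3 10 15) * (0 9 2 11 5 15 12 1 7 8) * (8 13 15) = (0 6 4 3 10 12 1 7 13 15 9 2 11 5 8) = [6, 7, 11, 10, 3, 8, 4, 13, 0, 2, 12, 5, 1, 15, 14, 9]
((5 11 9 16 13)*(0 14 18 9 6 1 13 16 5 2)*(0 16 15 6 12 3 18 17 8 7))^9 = (0 7 8 17 14)(1 16)(2 6)(3 5)(9 12)(11 18)(13 15)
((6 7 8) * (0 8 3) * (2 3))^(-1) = ((0 8 6 7 2 3))^(-1) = (0 3 2 7 6 8)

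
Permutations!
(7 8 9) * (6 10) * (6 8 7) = [0, 1, 2, 3, 4, 5, 10, 7, 9, 6, 8] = (6 10 8 9)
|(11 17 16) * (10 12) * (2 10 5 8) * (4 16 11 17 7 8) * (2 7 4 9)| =|(2 10 12 5 9)(4 16 17 11)(7 8)| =20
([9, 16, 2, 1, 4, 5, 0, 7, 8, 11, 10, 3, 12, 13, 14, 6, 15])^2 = [11, 15, 2, 16, 4, 5, 9, 7, 8, 3, 10, 1, 12, 13, 14, 0, 6]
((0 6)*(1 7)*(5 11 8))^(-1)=(0 6)(1 7)(5 8 11)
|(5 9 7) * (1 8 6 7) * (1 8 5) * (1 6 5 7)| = 3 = |(1 7 6)(5 9 8)|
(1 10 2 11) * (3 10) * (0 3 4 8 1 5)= (0 3 10 2 11 5)(1 4 8)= [3, 4, 11, 10, 8, 0, 6, 7, 1, 9, 2, 5]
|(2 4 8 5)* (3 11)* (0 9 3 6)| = 20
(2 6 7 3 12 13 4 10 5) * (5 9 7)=(2 6 5)(3 12 13 4 10 9 7)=[0, 1, 6, 12, 10, 2, 5, 3, 8, 7, 9, 11, 13, 4]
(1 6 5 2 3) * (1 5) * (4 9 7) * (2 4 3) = (1 6)(3 5 4 9 7) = [0, 6, 2, 5, 9, 4, 1, 3, 8, 7]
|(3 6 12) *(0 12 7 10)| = |(0 12 3 6 7 10)| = 6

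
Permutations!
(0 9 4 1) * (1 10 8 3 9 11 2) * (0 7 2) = (0 11)(1 7 2)(3 9 4 10 8) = [11, 7, 1, 9, 10, 5, 6, 2, 3, 4, 8, 0]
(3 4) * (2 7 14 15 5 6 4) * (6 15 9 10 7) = (2 6 4 3)(5 15)(7 14 9 10) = [0, 1, 6, 2, 3, 15, 4, 14, 8, 10, 7, 11, 12, 13, 9, 5]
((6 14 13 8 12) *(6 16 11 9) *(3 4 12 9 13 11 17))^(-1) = (3 17 16 12 4)(6 9 8 13 11 14)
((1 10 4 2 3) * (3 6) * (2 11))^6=(1 3 6 2 11 4 10)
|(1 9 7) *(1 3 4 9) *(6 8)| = |(3 4 9 7)(6 8)| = 4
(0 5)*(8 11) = (0 5)(8 11) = [5, 1, 2, 3, 4, 0, 6, 7, 11, 9, 10, 8]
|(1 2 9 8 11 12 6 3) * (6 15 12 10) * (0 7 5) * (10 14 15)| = |(0 7 5)(1 2 9 8 11 14 15 12 10 6 3)| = 33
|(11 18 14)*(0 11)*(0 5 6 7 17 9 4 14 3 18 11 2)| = 14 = |(0 2)(3 18)(4 14 5 6 7 17 9)|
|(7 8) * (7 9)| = |(7 8 9)| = 3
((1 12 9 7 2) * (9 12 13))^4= (1 2 7 9 13)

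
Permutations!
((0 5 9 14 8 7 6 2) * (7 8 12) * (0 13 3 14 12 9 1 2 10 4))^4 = (0 13 12 4 2 9 10 1 14 6 5 3 7)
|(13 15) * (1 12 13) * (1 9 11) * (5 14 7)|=|(1 12 13 15 9 11)(5 14 7)|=6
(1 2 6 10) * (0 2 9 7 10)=(0 2 6)(1 9 7 10)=[2, 9, 6, 3, 4, 5, 0, 10, 8, 7, 1]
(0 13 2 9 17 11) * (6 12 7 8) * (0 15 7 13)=(2 9 17 11 15 7 8 6 12 13)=[0, 1, 9, 3, 4, 5, 12, 8, 6, 17, 10, 15, 13, 2, 14, 7, 16, 11]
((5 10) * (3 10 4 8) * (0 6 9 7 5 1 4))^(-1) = ((0 6 9 7 5)(1 4 8 3 10))^(-1) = (0 5 7 9 6)(1 10 3 8 4)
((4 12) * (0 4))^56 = ((0 4 12))^56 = (0 12 4)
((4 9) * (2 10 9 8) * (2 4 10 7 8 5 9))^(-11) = (2 4 10 8 9 7 5) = ((2 7 8 4 5 9 10))^(-11)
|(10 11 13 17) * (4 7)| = 4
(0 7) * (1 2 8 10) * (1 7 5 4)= [5, 2, 8, 3, 1, 4, 6, 0, 10, 9, 7]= (0 5 4 1 2 8 10 7)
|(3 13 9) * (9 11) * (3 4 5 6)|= |(3 13 11 9 4 5 6)|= 7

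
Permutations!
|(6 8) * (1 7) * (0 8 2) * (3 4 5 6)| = 14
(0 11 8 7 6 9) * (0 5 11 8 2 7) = [8, 1, 7, 3, 4, 11, 9, 6, 0, 5, 10, 2] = (0 8)(2 7 6 9 5 11)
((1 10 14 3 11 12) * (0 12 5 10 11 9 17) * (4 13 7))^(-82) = ((0 12 1 11 5 10 14 3 9 17)(4 13 7))^(-82) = (0 9 14 5 1)(3 10 11 12 17)(4 7 13)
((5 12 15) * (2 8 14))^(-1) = (2 14 8)(5 15 12)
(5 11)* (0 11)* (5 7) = [11, 1, 2, 3, 4, 0, 6, 5, 8, 9, 10, 7] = (0 11 7 5)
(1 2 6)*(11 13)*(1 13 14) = [0, 2, 6, 3, 4, 5, 13, 7, 8, 9, 10, 14, 12, 11, 1] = (1 2 6 13 11 14)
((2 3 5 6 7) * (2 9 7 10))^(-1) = (2 10 6 5 3)(7 9)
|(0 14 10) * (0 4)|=4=|(0 14 10 4)|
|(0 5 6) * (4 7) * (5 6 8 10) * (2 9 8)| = |(0 6)(2 9 8 10 5)(4 7)| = 10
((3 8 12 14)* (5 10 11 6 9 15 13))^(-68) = (5 11 9 13 10 6 15)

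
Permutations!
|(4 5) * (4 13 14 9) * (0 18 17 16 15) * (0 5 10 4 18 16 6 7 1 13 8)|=|(0 16 15 5 8)(1 13 14 9 18 17 6 7)(4 10)|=40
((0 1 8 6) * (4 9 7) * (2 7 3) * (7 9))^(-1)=((0 1 8 6)(2 9 3)(4 7))^(-1)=(0 6 8 1)(2 3 9)(4 7)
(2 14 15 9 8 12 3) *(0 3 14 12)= [3, 1, 12, 2, 4, 5, 6, 7, 0, 8, 10, 11, 14, 13, 15, 9]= (0 3 2 12 14 15 9 8)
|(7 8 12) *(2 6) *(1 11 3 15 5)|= 30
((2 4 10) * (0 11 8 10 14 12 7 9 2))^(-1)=(0 10 8 11)(2 9 7 12 14 4)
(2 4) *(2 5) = [0, 1, 4, 3, 5, 2] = (2 4 5)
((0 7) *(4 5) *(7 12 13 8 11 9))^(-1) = ((0 12 13 8 11 9 7)(4 5))^(-1) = (0 7 9 11 8 13 12)(4 5)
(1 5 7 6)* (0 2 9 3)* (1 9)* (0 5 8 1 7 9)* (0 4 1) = (0 2 7 6 4 1 8)(3 5 9) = [2, 8, 7, 5, 1, 9, 4, 6, 0, 3]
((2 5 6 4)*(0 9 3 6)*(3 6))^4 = ((0 9 6 4 2 5))^4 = (0 2 6)(4 9 5)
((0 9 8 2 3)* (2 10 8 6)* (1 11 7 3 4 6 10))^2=((0 9 10 8 1 11 7 3)(2 4 6))^2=(0 10 1 7)(2 6 4)(3 9 8 11)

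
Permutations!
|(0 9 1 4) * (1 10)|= 5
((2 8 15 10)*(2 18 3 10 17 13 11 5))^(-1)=((2 8 15 17 13 11 5)(3 10 18))^(-1)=(2 5 11 13 17 15 8)(3 18 10)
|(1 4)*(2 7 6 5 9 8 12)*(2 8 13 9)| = |(1 4)(2 7 6 5)(8 12)(9 13)| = 4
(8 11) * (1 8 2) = (1 8 11 2) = [0, 8, 1, 3, 4, 5, 6, 7, 11, 9, 10, 2]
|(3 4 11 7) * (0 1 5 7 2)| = |(0 1 5 7 3 4 11 2)| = 8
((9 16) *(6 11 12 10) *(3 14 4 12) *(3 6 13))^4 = ((3 14 4 12 10 13)(6 11)(9 16))^4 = (16)(3 10 4)(12 14 13)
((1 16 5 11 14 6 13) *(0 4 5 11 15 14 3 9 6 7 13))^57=(0 7 3 5 1 6 14 11 4 13 9 15 16)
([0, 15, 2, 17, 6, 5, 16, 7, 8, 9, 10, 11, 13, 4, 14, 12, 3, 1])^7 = (1 3 6 13 15 17 16 4 12)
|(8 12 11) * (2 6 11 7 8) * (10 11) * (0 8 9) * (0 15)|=|(0 8 12 7 9 15)(2 6 10 11)|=12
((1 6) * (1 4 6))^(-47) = (4 6)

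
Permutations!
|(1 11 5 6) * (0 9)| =4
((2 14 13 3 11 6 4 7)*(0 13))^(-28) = ((0 13 3 11 6 4 7 2 14))^(-28) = (0 14 2 7 4 6 11 3 13)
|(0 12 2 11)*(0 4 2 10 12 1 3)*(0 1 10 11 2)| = |(0 10 12 11 4)(1 3)| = 10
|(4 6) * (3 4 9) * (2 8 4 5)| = |(2 8 4 6 9 3 5)| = 7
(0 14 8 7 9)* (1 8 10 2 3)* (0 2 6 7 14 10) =[10, 8, 3, 1, 4, 5, 7, 9, 14, 2, 6, 11, 12, 13, 0] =(0 10 6 7 9 2 3 1 8 14)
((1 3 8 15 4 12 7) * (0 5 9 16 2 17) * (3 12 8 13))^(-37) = (0 17 2 16 9 5)(1 7 12)(3 13)(4 15 8)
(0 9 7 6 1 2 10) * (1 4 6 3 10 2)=(0 9 7 3 10)(4 6)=[9, 1, 2, 10, 6, 5, 4, 3, 8, 7, 0]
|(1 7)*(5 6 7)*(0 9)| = |(0 9)(1 5 6 7)| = 4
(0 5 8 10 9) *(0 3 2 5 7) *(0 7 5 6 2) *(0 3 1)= [5, 0, 6, 3, 4, 8, 2, 7, 10, 1, 9]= (0 5 8 10 9 1)(2 6)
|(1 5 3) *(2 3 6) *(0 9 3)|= 7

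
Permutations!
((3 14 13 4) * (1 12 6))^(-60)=(14)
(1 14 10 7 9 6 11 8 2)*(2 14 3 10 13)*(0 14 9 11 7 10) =[14, 3, 1, 0, 4, 5, 7, 11, 9, 6, 10, 8, 12, 2, 13] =(0 14 13 2 1 3)(6 7 11 8 9)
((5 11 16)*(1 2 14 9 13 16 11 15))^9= (1 2 14 9 13 16 5 15)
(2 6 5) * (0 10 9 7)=(0 10 9 7)(2 6 5)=[10, 1, 6, 3, 4, 2, 5, 0, 8, 7, 9]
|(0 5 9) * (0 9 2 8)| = 4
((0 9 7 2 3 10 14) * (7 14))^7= ((0 9 14)(2 3 10 7))^7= (0 9 14)(2 7 10 3)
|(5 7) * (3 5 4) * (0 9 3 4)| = 5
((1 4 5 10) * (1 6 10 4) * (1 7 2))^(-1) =(1 2 7)(4 5)(6 10)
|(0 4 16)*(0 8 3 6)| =6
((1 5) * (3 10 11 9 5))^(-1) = ((1 3 10 11 9 5))^(-1) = (1 5 9 11 10 3)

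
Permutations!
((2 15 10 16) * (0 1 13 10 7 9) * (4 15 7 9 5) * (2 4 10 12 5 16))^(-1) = ((0 1 13 12 5 10 2 7 16 4 15 9))^(-1) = (0 9 15 4 16 7 2 10 5 12 13 1)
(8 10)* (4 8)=(4 8 10)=[0, 1, 2, 3, 8, 5, 6, 7, 10, 9, 4]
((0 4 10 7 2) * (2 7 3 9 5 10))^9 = ((0 4 2)(3 9 5 10))^9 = (3 9 5 10)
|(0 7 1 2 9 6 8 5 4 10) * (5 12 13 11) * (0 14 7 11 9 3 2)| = |(0 11 5 4 10 14 7 1)(2 3)(6 8 12 13 9)| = 40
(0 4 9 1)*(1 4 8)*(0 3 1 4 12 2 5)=[8, 3, 5, 1, 9, 0, 6, 7, 4, 12, 10, 11, 2]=(0 8 4 9 12 2 5)(1 3)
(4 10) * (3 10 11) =(3 10 4 11) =[0, 1, 2, 10, 11, 5, 6, 7, 8, 9, 4, 3]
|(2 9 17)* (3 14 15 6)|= 12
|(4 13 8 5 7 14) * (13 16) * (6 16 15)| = 9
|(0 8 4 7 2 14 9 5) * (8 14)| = 4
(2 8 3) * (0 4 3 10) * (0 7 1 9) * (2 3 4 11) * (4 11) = (0 4 11 2 8 10 7 1 9) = [4, 9, 8, 3, 11, 5, 6, 1, 10, 0, 7, 2]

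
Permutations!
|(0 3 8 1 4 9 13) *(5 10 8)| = |(0 3 5 10 8 1 4 9 13)| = 9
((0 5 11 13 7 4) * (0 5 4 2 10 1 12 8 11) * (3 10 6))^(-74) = ((0 4 5)(1 12 8 11 13 7 2 6 3 10))^(-74) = (0 4 5)(1 2 8 3 13)(6 11 10 7 12)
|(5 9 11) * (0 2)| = |(0 2)(5 9 11)| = 6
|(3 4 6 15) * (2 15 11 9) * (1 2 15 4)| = 8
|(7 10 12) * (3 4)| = |(3 4)(7 10 12)| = 6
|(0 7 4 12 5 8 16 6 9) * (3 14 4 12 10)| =|(0 7 12 5 8 16 6 9)(3 14 4 10)| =8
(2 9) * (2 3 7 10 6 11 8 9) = (3 7 10 6 11 8 9) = [0, 1, 2, 7, 4, 5, 11, 10, 9, 3, 6, 8]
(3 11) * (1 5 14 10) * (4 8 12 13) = (1 5 14 10)(3 11)(4 8 12 13) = [0, 5, 2, 11, 8, 14, 6, 7, 12, 9, 1, 3, 13, 4, 10]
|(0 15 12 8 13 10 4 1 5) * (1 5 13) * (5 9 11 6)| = 12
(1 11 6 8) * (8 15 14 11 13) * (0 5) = (0 5)(1 13 8)(6 15 14 11) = [5, 13, 2, 3, 4, 0, 15, 7, 1, 9, 10, 6, 12, 8, 11, 14]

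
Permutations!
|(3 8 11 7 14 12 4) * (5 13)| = 14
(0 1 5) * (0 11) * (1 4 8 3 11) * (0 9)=(0 4 8 3 11 9)(1 5)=[4, 5, 2, 11, 8, 1, 6, 7, 3, 0, 10, 9]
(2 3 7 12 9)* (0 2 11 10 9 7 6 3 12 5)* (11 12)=(0 2 11 10 9 12 7 5)(3 6)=[2, 1, 11, 6, 4, 0, 3, 5, 8, 12, 9, 10, 7]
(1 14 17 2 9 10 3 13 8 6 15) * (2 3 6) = (1 14 17 3 13 8 2 9 10 6 15) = [0, 14, 9, 13, 4, 5, 15, 7, 2, 10, 6, 11, 12, 8, 17, 1, 16, 3]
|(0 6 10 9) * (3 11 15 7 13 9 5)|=|(0 6 10 5 3 11 15 7 13 9)|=10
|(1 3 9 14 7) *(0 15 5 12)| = |(0 15 5 12)(1 3 9 14 7)| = 20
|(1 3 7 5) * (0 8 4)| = |(0 8 4)(1 3 7 5)| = 12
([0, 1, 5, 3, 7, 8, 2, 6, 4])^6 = [0, 1, 2, 3, 4, 5, 6, 7, 8]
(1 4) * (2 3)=(1 4)(2 3)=[0, 4, 3, 2, 1]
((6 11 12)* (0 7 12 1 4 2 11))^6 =(0 12)(1 2)(4 11)(6 7)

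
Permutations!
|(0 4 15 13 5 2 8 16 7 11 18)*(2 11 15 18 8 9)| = 42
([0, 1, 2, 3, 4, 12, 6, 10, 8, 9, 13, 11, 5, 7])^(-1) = [0, 1, 2, 3, 4, 12, 6, 13, 8, 9, 7, 11, 5, 10]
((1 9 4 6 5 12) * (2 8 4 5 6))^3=((1 9 5 12)(2 8 4))^3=(1 12 5 9)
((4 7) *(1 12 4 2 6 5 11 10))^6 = ((1 12 4 7 2 6 5 11 10))^6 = (1 5 7)(2 12 11)(4 10 6)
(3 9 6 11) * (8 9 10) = [0, 1, 2, 10, 4, 5, 11, 7, 9, 6, 8, 3] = (3 10 8 9 6 11)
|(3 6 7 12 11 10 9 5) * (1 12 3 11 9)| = 6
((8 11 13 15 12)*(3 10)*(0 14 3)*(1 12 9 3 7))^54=((0 14 7 1 12 8 11 13 15 9 3 10))^54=(0 11)(1 9)(3 12)(7 15)(8 10)(13 14)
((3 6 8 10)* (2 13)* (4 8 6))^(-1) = ((2 13)(3 4 8 10))^(-1) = (2 13)(3 10 8 4)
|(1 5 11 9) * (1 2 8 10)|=7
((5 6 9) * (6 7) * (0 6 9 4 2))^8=(5 9 7)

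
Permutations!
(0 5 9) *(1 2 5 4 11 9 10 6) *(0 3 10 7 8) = (0 4 11 9 3 10 6 1 2 5 7 8) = [4, 2, 5, 10, 11, 7, 1, 8, 0, 3, 6, 9]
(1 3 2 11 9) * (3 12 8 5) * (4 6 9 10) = (1 12 8 5 3 2 11 10 4 6 9) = [0, 12, 11, 2, 6, 3, 9, 7, 5, 1, 4, 10, 8]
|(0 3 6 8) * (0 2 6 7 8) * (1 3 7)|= |(0 7 8 2 6)(1 3)|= 10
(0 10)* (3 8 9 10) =[3, 1, 2, 8, 4, 5, 6, 7, 9, 10, 0] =(0 3 8 9 10)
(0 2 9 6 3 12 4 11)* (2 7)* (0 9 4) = (0 7 2 4 11 9 6 3 12) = [7, 1, 4, 12, 11, 5, 3, 2, 8, 6, 10, 9, 0]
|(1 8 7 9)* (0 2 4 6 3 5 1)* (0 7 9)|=|(0 2 4 6 3 5 1 8 9 7)|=10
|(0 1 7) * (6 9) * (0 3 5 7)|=6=|(0 1)(3 5 7)(6 9)|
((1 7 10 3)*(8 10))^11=((1 7 8 10 3))^11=(1 7 8 10 3)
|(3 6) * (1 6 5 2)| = 5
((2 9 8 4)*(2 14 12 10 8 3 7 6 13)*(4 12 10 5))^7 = (2 9 3 7 6 13)(4 14 10 8 12 5)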